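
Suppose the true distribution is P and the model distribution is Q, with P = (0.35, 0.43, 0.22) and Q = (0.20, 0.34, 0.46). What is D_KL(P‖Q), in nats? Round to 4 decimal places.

0.1346 nats

D(P‖Q) = Σ p·ln(p/q).
  0.35·ln(0.35/0.20) = 0.19587
  0.43·ln(0.43/0.34) = 0.10098
  0.22·ln(0.22/0.46) = -0.16227
D(P‖Q) = 0.1346 nats.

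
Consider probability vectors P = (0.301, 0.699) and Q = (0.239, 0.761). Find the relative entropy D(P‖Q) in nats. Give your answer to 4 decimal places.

0.0100 nats

D(P‖Q) = Σ p·ln(p/q).
  0.301·ln(0.301/0.239) = 0.06942
  0.699·ln(0.699/0.761) = -0.05940
D(P‖Q) = 0.0100 nats.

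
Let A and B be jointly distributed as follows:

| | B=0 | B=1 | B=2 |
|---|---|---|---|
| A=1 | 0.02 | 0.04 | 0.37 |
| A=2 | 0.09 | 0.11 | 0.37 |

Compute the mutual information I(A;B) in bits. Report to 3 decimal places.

Marginals: p(A) = (0.4300, 0.5700), p(B) = (0.1100, 0.1500, 0.7400).
I(A;B) = H(A) + H(B) − H(A,B).
H(A) = 0.9858, H(B) = 1.0823, H(A,B) = 2.0230.
I(A;B) = 0.9858 + 1.0823 − 2.0230 = 0.045 bits.

0.045 bits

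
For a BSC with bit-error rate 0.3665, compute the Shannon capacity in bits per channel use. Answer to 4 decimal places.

Binary symmetric channel: C = 1 − h₂(ε) where h₂ is the binary entropy function.
h₂(0.3665) = −0.3665·log₂0.3665 − 0.6335·log₂0.6335 = 0.9479.
C = 1 − 0.9479 = 0.0521 bits per channel use.

0.0521 bits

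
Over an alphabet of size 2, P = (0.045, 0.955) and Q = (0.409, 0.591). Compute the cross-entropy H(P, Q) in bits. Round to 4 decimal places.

0.7827 bits

H(P,Q) = −Σ p·log₂ q.
  −0.045·log₂(0.409) = 0.05804
  −0.955·log₂(0.591) = 0.72463
H(P,Q) = 0.7827 bits.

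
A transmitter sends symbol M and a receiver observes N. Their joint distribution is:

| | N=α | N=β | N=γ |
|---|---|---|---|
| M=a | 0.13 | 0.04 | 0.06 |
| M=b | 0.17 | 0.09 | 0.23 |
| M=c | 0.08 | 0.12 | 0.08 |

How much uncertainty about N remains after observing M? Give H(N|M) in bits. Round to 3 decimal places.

Marginals: p(M) = (0.2300, 0.4900, 0.2800), p(N) = (0.3800, 0.2500, 0.3700).
H(N|M) = Σ p(M) · H(N|M=·).
  M=a: p=0.2300, H(N|M=a) = 1.4098
  M=b: p=0.4900, H(N|M=b) = 1.4911
  M=c: p=0.2800, H(N|M=c) = 1.5567
Weighted sum = 1.491 bits.

1.491 bits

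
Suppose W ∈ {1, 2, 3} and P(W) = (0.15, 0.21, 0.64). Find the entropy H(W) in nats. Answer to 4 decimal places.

0.8979 nats

H(W) = −Σ p·ln p.
  −(0.15)·ln(0.15) = 0.28457
  −(0.21)·ln(0.21) = 0.32774
  −(0.64)·ln(0.64) = 0.28562
Sum: 0.28457 + 0.32774 + 0.28562 = 0.8979 nats.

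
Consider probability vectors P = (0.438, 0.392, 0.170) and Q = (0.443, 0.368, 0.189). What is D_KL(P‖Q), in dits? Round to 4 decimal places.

0.0008 dits

D(P‖Q) = Σ p·log₁₀(p/q).
  0.438·log₁₀(0.438/0.443) = -0.00216
  0.392·log₁₀(0.392/0.368) = 0.01076
  0.170·log₁₀(0.170/0.189) = -0.00782
D(P‖Q) = 0.0008 dits.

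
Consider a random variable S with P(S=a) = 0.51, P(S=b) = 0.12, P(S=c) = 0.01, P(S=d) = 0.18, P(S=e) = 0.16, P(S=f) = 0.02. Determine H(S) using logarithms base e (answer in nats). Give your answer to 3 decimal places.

1.324 nats

H(S) = −Σ p·ln p.
  −(0.51)·ln(0.51) = 0.3434
  −(0.12)·ln(0.12) = 0.2544
  −(0.01)·ln(0.01) = 0.0461
  −(0.18)·ln(0.18) = 0.3087
  −(0.16)·ln(0.16) = 0.2932
  −(0.02)·ln(0.02) = 0.0782
Sum: 0.3434 + 0.2544 + 0.0461 + 0.3087 + 0.2932 + 0.0782 = 1.324 nats.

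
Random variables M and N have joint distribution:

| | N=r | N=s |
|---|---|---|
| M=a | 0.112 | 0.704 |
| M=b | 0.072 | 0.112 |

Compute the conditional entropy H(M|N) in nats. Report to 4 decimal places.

Marginals: p(M) = (0.8160, 0.1840), p(N) = (0.1840, 0.8160).
H(M|N) = Σ p(N) · H(M|N=·).
  N=r: p=0.1840, H(M|N=r) = 0.6693
  N=s: p=0.8160, H(M|N=s) = 0.3999
Weighted sum = 0.4495 nats.

0.4495 nats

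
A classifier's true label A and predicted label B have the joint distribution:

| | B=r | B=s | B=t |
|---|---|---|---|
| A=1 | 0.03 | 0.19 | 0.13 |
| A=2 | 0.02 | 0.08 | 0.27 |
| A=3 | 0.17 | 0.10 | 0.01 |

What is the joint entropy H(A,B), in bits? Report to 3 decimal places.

2.737 bits

H(A,B) = −Σ p(x,y)·log₂ p(x,y) over all 9 cells.
  cell (1,r): −0.03·log₂0.03 = 0.1518
  cell (1,s): −0.19·log₂0.19 = 0.4552
  cell (1,t): −0.13·log₂0.13 = 0.3826
  cell (2,r): −0.02·log₂0.02 = 0.1129
  cell (2,s): −0.08·log₂0.08 = 0.2915
  cell (2,t): −0.27·log₂0.27 = 0.5100
  cell (3,r): −0.17·log₂0.17 = 0.4346
  cell (3,s): −0.10·log₂0.10 = 0.3322
  cell (3,t): −0.01·log₂0.01 = 0.0664
Sum = 2.737 bits.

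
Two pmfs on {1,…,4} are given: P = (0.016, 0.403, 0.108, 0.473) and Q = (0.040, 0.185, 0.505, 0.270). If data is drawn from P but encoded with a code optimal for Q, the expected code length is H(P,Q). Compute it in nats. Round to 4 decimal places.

1.4246 nats

H(P,Q) = −Σ p·ln q.
  −0.016·ln(0.040) = 0.05150
  −0.403·ln(0.185) = 0.68002
  −0.108·ln(0.505) = 0.07379
  −0.473·ln(0.270) = 0.61931
H(P,Q) = 1.4246 nats.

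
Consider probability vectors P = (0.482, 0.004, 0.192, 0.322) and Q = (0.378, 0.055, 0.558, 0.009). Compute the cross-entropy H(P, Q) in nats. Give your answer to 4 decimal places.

H(P,Q) = −Σ p·ln q.
  −0.482·ln(0.378) = 0.46892
  −0.004·ln(0.055) = 0.01160
  −0.192·ln(0.558) = 0.11201
  −0.322·ln(0.009) = 1.51679
H(P,Q) = 2.1093 nats.

2.1093 nats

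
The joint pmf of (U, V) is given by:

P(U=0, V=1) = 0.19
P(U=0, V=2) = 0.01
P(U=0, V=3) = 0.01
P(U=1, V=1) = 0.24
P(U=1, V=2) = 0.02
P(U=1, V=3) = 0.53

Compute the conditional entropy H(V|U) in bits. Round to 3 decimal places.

Chain rule: H(V|U) = H(U,V) − H(U).
Marginals: p(U) = (0.2100, 0.7900), p(V) = (0.4300, 0.0300, 0.5400).
H(U,V) = 1.6806 bits; H(U) = 0.7415 bits.
H(V|U) = 1.6806 − 0.7415 = 0.939 bits.

0.939 bits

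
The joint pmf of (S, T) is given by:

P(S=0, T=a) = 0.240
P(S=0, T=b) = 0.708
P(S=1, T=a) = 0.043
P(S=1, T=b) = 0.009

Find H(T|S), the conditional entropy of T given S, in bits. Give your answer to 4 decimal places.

Chain rule: H(T|S) = H(S,T) − H(S).
Marginals: p(S) = (0.9480, 0.0520), p(T) = (0.2830, 0.7170).
H(S,T) = 1.1032 bits; H(S) = 0.2948 bits.
H(T|S) = 1.1032 − 0.2948 = 0.8084 bits.

0.8084 bits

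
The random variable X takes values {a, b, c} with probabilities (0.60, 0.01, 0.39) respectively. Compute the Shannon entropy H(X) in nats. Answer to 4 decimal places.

0.7198 nats

H(X) = −Σ p·ln p.
  −(0.60)·ln(0.60) = 0.30650
  −(0.01)·ln(0.01) = 0.04605
  −(0.39)·ln(0.39) = 0.36723
Sum: 0.30650 + 0.04605 + 0.36723 = 0.7198 nats.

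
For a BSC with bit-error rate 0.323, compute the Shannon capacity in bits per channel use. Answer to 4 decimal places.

0.0924 bits

Binary symmetric channel: C = 1 − h₂(ε) where h₂ is the binary entropy function.
h₂(0.323) = −0.323·log₂0.323 − 0.677·log₂0.677 = 0.9076.
C = 1 − 0.9076 = 0.0924 bits per channel use.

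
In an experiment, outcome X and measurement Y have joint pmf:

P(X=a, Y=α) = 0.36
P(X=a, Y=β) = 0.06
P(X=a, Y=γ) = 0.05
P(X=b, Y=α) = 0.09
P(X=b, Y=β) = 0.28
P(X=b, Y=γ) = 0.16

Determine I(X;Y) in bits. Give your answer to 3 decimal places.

Marginals: p(X) = (0.4700, 0.5300), p(Y) = (0.4500, 0.3400, 0.2100).
I(X;Y) = H(X) + H(Y) − H(X,Y).
H(X) = 0.9974, H(Y) = 1.5204, H(X,Y) = 2.2401.
I(X;Y) = 0.9974 + 1.5204 − 2.2401 = 0.278 bits.

0.278 bits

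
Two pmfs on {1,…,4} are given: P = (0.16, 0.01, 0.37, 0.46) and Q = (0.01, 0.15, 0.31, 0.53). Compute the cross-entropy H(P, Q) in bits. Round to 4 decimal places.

H(P,Q) = −Σ p·log₂ q.
  −0.16·log₂(0.01) = 1.06302
  −0.01·log₂(0.15) = 0.02737
  −0.37·log₂(0.31) = 0.62517
  −0.46·log₂(0.53) = 0.42133
H(P,Q) = 2.1369 bits.

2.1369 bits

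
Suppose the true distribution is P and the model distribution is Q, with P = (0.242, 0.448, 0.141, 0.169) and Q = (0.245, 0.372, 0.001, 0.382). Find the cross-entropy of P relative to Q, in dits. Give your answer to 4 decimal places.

H(P,Q) = −Σ p·log₁₀ q.
  −0.242·log₁₀(0.245) = 0.14782
  −0.448·log₁₀(0.372) = 0.19240
  −0.141·log₁₀(0.001) = 0.42300
  −0.169·log₁₀(0.382) = 0.07063
H(P,Q) = 0.8338 dits.

0.8338 dits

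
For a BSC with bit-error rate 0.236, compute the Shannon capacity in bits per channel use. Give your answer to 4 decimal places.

0.2117 bits

Binary symmetric channel: C = 1 − h₂(ε) where h₂ is the binary entropy function.
h₂(0.236) = −0.236·log₂0.236 − 0.764·log₂0.764 = 0.7883.
C = 1 − 0.7883 = 0.2117 bits per channel use.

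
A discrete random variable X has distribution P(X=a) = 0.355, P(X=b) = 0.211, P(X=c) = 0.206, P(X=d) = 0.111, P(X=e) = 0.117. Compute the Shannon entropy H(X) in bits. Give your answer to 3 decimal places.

2.188 bits

H(X) = −Σ p·log₂ p.
  −(0.355)·log₂(0.355) = 0.5304
  −(0.211)·log₂(0.211) = 0.4736
  −(0.206)·log₂(0.206) = 0.4695
  −(0.111)·log₂(0.111) = 0.3520
  −(0.117)·log₂(0.117) = 0.3622
Sum: 0.5304 + 0.4736 + 0.4695 + 0.3520 + 0.3622 = 2.188 bits.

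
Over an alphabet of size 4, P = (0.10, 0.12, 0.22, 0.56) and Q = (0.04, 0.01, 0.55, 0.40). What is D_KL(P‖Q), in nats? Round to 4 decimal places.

D(P‖Q) = Σ p·ln(p/q).
  0.10·ln(0.10/0.04) = 0.09163
  0.12·ln(0.12/0.01) = 0.29819
  0.22·ln(0.22/0.55) = -0.20158
  0.56·ln(0.56/0.40) = 0.18842
D(P‖Q) = 0.3767 nats.

0.3767 nats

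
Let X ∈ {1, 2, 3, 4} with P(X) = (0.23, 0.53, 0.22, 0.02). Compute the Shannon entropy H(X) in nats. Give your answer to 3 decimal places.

H(X) = −Σ p·ln p.
  −(0.23)·ln(0.23) = 0.3380
  −(0.53)·ln(0.53) = 0.3365
  −(0.22)·ln(0.22) = 0.3331
  −(0.02)·ln(0.02) = 0.0782
Sum: 0.3380 + 0.3365 + 0.3331 + 0.0782 = 1.086 nats.

1.086 nats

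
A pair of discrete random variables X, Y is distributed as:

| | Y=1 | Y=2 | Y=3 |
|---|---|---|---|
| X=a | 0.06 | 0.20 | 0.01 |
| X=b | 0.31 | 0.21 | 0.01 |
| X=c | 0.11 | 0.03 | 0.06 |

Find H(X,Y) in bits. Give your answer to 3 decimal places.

2.583 bits

H(X,Y) = −Σ p(x,y)·log₂ p(x,y) over all 9 cells.
  cell (a,1): −0.06·log₂0.06 = 0.2435
  cell (a,2): −0.20·log₂0.20 = 0.4644
  cell (a,3): −0.01·log₂0.01 = 0.0664
  cell (b,1): −0.31·log₂0.31 = 0.5238
  cell (b,2): −0.21·log₂0.21 = 0.4728
  cell (b,3): −0.01·log₂0.01 = 0.0664
  cell (c,1): −0.11·log₂0.11 = 0.3503
  cell (c,2): −0.03·log₂0.03 = 0.1518
  cell (c,3): −0.06·log₂0.06 = 0.2435
Sum = 2.583 bits.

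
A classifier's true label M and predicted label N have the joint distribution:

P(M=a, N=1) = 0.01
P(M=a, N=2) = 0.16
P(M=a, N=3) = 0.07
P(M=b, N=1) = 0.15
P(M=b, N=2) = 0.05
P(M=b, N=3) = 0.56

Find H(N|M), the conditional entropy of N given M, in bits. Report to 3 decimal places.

Chain rule: H(N|M) = H(M,N) − H(M).
Marginals: p(M) = (0.2400, 0.7600), p(N) = (0.1600, 0.2100, 0.6300).
H(M,N) = 1.8531 bits; H(M) = 0.7950 bits.
H(N|M) = 1.8531 − 0.7950 = 1.058 bits.

1.058 bits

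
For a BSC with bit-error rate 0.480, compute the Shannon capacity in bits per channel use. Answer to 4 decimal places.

0.0012 bits

Binary symmetric channel: C = 1 − h₂(ε) where h₂ is the binary entropy function.
h₂(0.480) = −0.480·log₂0.480 − 0.520·log₂0.520 = 0.9988.
C = 1 − 0.9988 = 0.0012 bits per channel use.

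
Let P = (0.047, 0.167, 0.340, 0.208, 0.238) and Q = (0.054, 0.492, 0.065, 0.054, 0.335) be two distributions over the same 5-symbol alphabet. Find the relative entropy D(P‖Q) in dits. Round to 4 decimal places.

0.2496 dits

D(P‖Q) = Σ p·log₁₀(p/q).
  0.047·log₁₀(0.047/0.054) = -0.00283
  0.167·log₁₀(0.167/0.492) = -0.07836
  0.340·log₁₀(0.340/0.065) = 0.24431
  0.208·log₁₀(0.208/0.054) = 0.12182
  0.238·log₁₀(0.238/0.335) = -0.03534
D(P‖Q) = 0.2496 dits.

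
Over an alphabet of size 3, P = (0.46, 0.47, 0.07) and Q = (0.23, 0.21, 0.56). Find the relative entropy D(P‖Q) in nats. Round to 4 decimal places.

0.5519 nats

D(P‖Q) = Σ p·ln(p/q).
  0.46·ln(0.46/0.23) = 0.31885
  0.47·ln(0.47/0.21) = 0.37864
  0.07·ln(0.07/0.56) = -0.14556
D(P‖Q) = 0.5519 nats.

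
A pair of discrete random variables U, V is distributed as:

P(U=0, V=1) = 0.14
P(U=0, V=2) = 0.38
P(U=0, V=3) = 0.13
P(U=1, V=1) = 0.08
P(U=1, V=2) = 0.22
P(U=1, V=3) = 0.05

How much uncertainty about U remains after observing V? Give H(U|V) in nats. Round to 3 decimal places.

0.645 nats

Chain rule: H(U|V) = H(U,V) − H(V).
Marginals: p(U) = (0.6500, 0.3500), p(V) = (0.2200, 0.6000, 0.1800).
H(U,V) = 1.5931 nats; H(V) = 0.9483 nats.
H(U|V) = 1.5931 − 0.9483 = 0.645 nats.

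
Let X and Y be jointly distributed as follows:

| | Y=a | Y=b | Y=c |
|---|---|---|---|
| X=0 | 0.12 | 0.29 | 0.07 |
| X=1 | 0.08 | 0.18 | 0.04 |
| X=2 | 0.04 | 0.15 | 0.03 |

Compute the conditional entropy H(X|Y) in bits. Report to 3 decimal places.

1.505 bits

Chain rule: H(X|Y) = H(X,Y) − H(Y).
Marginals: p(X) = (0.4800, 0.3000, 0.2200), p(Y) = (0.2400, 0.6200, 0.1400).
H(X,Y) = 2.8242 bits; H(Y) = 1.3188 bits.
H(X|Y) = 2.8242 − 1.3188 = 1.505 bits.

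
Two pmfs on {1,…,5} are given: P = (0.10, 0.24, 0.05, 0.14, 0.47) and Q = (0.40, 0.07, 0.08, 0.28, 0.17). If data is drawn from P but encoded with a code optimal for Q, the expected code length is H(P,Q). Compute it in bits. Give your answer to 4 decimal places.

2.6938 bits

H(P,Q) = −Σ p·log₂ q.
  −0.10·log₂(0.40) = 0.13219
  −0.24·log₂(0.07) = 0.92076
  −0.05·log₂(0.08) = 0.18219
  −0.14·log₂(0.28) = 0.25711
  −0.47·log₂(0.17) = 1.20150
H(P,Q) = 2.6938 bits.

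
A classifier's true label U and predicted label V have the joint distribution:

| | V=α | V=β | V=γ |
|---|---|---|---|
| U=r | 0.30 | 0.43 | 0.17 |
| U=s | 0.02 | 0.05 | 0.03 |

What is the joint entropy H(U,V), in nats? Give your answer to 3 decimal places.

1.359 nats

H(U,V) = −Σ p(x,y)·ln p(x,y) over all 6 cells.
  cell (r,α): −0.30·ln0.30 = 0.3612
  cell (r,β): −0.43·ln0.43 = 0.3629
  cell (r,γ): −0.17·ln0.17 = 0.3012
  cell (s,α): −0.02·ln0.02 = 0.0782
  cell (s,β): −0.05·ln0.05 = 0.1498
  cell (s,γ): −0.03·ln0.03 = 0.1052
Sum = 1.359 nats.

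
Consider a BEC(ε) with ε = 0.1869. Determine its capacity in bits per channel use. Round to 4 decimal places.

Binary erasure channel: capacity C = 1 − ε.
C = 1 − 0.1869 = 0.8131 bits per channel use.

0.8131 bits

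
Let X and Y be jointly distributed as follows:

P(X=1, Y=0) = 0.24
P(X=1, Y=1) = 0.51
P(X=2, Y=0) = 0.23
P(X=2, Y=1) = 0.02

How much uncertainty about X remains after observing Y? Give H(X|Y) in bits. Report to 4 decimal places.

0.5927 bits

Chain rule: H(X|Y) = H(X,Y) − H(Y).
Marginals: p(X) = (0.7500, 0.2500), p(Y) = (0.4700, 0.5300).
H(X,Y) = 1.5901 bits; H(Y) = 0.9974 bits.
H(X|Y) = 1.5901 − 0.9974 = 0.5927 bits.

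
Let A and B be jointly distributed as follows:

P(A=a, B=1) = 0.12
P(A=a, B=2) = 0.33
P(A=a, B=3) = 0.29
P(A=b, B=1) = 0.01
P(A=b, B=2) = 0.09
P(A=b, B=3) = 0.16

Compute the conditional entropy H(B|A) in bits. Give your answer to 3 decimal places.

Chain rule: H(B|A) = H(A,B) − H(A).
Marginals: p(A) = (0.7400, 0.2600), p(B) = (0.1300, 0.4200, 0.4500).
H(A,B) = 2.2149 bits; H(A) = 0.8267 bits.
H(B|A) = 2.2149 − 0.8267 = 1.388 bits.

1.388 bits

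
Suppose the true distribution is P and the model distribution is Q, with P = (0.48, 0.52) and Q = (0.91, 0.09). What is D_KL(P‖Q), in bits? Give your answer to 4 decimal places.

D(P‖Q) = Σ p·log₂(p/q).
  0.48·log₂(0.48/0.91) = -0.44296
  0.52·log₂(0.52/0.09) = 1.31587
D(P‖Q) = 0.8729 bits.

0.8729 bits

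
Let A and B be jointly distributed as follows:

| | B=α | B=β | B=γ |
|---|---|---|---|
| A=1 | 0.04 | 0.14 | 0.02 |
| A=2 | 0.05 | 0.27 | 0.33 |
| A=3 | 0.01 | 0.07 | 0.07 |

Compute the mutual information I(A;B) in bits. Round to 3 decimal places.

Marginals: p(A) = (0.2000, 0.6500, 0.1500), p(B) = (0.1000, 0.4800, 0.4200).
I(A;B) = Σ p(x,y)·log₂[p(x,y)/(p(x)p(y))].
  (1,α): 0.04·log₂(2.0000) = 0.0400
  (1,β): 0.14·log₂(1.4583) = 0.0762
  (1,γ): 0.02·log₂(0.2381) = -0.0414
  (2,α): 0.05·log₂(0.7692) = -0.0189
  (2,β): 0.27·log₂(0.8654) = -0.0563
  (2,γ): 0.33·log₂(1.2088) = 0.0903
  (3,α): 0.01·log₂(0.6667) = -0.0058
  (3,β): 0.07·log₂(0.9722) = -0.0028
  (3,γ): 0.07·log₂(1.1111) = 0.0106
Sum = 0.092 bits.

0.092 bits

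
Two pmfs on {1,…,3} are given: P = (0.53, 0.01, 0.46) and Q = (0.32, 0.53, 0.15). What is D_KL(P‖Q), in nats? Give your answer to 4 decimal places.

D(P‖Q) = Σ p·ln(p/q).
  0.53·ln(0.53/0.32) = 0.26741
  0.01·ln(0.01/0.53) = -0.03970
  0.46·ln(0.46/0.15) = 0.51547
D(P‖Q) = 0.7432 nats.

0.7432 nats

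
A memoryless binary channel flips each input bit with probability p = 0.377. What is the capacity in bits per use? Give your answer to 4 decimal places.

0.0441 bits

Binary symmetric channel: C = 1 − h₂(ε) where h₂ is the binary entropy function.
h₂(0.377) = −0.377·log₂0.377 − 0.623·log₂0.623 = 0.9559.
C = 1 − 0.9559 = 0.0441 bits per channel use.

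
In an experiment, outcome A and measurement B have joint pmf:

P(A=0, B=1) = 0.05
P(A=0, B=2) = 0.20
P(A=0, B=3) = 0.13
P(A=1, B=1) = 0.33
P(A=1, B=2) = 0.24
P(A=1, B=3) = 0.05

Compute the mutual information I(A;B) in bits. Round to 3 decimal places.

0.154 bits

Marginals: p(A) = (0.3800, 0.6200), p(B) = (0.3800, 0.4400, 0.1800).
I(A;B) = H(A) + H(B) − H(A,B).
H(A) = 0.9580, H(B) = 1.4969, H(A,B) = 2.3012.
I(A;B) = 0.9580 + 1.4969 − 2.3012 = 0.154 bits.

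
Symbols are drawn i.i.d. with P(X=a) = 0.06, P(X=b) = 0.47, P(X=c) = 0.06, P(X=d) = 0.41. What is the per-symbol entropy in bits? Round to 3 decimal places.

1.526 bits

H(X) = −Σ p·log₂ p.
  −(0.06)·log₂(0.06) = 0.2435
  −(0.47)·log₂(0.47) = 0.5120
  −(0.06)·log₂(0.06) = 0.2435
  −(0.41)·log₂(0.41) = 0.5274
Sum: 0.2435 + 0.5120 + 0.2435 + 0.5274 = 1.526 bits.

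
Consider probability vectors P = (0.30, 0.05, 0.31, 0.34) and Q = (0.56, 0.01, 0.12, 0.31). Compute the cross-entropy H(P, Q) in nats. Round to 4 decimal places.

H(P,Q) = −Σ p·ln q.
  −0.30·ln(0.56) = 0.17395
  −0.05·ln(0.01) = 0.23026
  −0.31·ln(0.12) = 0.65728
  −0.34·ln(0.31) = 0.39820
H(P,Q) = 1.4597 nats.

1.4597 nats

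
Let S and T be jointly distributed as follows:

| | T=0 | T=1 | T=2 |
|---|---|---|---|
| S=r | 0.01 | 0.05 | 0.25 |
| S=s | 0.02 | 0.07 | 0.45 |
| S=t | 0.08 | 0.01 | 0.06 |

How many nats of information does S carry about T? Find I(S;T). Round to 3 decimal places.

0.114 nats

Marginals: p(S) = (0.3100, 0.5400, 0.1500), p(T) = (0.1100, 0.1300, 0.7600).
I(S;T) = H(S) + H(T) − H(S,T).
H(S) = 0.9804, H(T) = 0.7166, H(S,T) = 1.5830.
I(S;T) = 0.9804 + 0.7166 − 1.5830 = 0.114 nats.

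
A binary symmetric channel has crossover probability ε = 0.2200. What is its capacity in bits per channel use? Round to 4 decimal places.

0.2398 bits

Binary symmetric channel: C = 1 − h₂(ε) where h₂ is the binary entropy function.
h₂(0.2200) = −0.2200·log₂0.2200 − 0.7800·log₂0.7800 = 0.7602.
C = 1 − 0.7602 = 0.2398 bits per channel use.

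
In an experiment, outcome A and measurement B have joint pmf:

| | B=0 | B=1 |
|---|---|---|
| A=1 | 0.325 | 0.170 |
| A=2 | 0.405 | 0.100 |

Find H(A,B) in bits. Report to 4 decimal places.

1.8219 bits

H(A,B) = −Σ p(x,y)·log₂ p(x,y) over all 4 cells.
  cell (1,0): −0.325·log₂0.325 = 0.52698
  cell (1,1): −0.170·log₂0.170 = 0.43459
  cell (2,0): −0.405·log₂0.405 = 0.52812
  cell (2,1): −0.100·log₂0.100 = 0.33219
Sum = 1.8219 bits.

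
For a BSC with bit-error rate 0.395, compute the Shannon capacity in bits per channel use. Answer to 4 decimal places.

Binary symmetric channel: C = 1 − h₂(ε) where h₂ is the binary entropy function.
h₂(0.395) = −0.395·log₂0.395 − 0.605·log₂0.605 = 0.9680.
C = 1 − 0.9680 = 0.0320 bits per channel use.

0.0320 bits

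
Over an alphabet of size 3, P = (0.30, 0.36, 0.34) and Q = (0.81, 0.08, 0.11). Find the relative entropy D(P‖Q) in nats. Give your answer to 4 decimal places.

D(P‖Q) = Σ p·ln(p/q).
  0.30·ln(0.30/0.81) = -0.29798
  0.36·ln(0.36/0.08) = 0.54147
  0.34·ln(0.34/0.11) = 0.38368
D(P‖Q) = 0.6272 nats.

0.6272 nats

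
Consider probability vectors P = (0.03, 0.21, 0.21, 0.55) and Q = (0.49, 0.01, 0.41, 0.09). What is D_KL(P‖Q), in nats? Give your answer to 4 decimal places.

D(P‖Q) = Σ p·ln(p/q).
  0.03·ln(0.03/0.49) = -0.08380
  0.21·ln(0.21/0.01) = 0.63935
  0.21·ln(0.21/0.41) = -0.14050
  0.55·ln(0.55/0.09) = 0.99556
D(P‖Q) = 1.4106 nats.

1.4106 nats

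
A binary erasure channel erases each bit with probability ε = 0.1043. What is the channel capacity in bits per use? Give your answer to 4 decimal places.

0.8957 bits

Binary erasure channel: capacity C = 1 − ε.
C = 1 − 0.1043 = 0.8957 bits per channel use.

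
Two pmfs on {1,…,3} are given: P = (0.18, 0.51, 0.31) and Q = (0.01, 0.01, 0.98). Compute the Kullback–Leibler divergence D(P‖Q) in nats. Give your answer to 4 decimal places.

2.1687 nats

D(P‖Q) = Σ p·ln(p/q).
  0.18·ln(0.18/0.01) = 0.52027
  0.51·ln(0.51/0.01) = 2.00523
  0.31·ln(0.31/0.98) = -0.35680
D(P‖Q) = 2.1687 nats.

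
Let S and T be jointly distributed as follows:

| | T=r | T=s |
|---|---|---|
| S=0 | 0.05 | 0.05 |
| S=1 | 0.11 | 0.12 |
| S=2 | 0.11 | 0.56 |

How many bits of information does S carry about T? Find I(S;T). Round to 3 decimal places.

Marginals: p(S) = (0.1000, 0.2300, 0.6700), p(T) = (0.2700, 0.7300).
I(S;T) = H(S) + H(T) − H(S,T).
H(S) = 1.2070, H(T) = 0.8415, H(S,T) = 1.9683.
I(S;T) = 1.2070 + 0.8415 − 1.9683 = 0.080 bits.

0.080 bits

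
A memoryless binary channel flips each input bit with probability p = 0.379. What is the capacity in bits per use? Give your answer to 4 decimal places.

Binary symmetric channel: C = 1 − h₂(ε) where h₂ is the binary entropy function.
h₂(0.379) = −0.379·log₂0.379 − 0.621·log₂0.621 = 0.9573.
C = 1 − 0.9573 = 0.0427 bits per channel use.

0.0427 bits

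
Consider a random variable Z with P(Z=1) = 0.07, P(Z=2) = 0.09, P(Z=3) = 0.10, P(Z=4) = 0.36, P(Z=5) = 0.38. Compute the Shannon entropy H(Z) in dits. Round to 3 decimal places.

H(Z) = −Σ p·log₁₀ p.
  −(0.07)·log₁₀(0.07) = 0.0808
  −(0.09)·log₁₀(0.09) = 0.0941
  −(0.10)·log₁₀(0.10) = 0.1000
  −(0.36)·log₁₀(0.36) = 0.1597
  −(0.38)·log₁₀(0.38) = 0.1597
Sum: 0.0808 + 0.0941 + 0.1000 + 0.1597 + 0.1597 = 0.594 dits.

0.594 dits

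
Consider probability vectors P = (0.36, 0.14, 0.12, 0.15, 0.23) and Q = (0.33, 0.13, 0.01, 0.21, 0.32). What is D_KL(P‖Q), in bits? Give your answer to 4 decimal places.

0.3080 bits

D(P‖Q) = Σ p·log₂(p/q).
  0.36·log₂(0.36/0.33) = 0.04519
  0.14·log₂(0.14/0.13) = 0.01497
  0.12·log₂(0.12/0.01) = 0.43020
  0.15·log₂(0.15/0.21) = -0.07281
  0.23·log₂(0.23/0.32) = -0.10958
D(P‖Q) = 0.3080 bits.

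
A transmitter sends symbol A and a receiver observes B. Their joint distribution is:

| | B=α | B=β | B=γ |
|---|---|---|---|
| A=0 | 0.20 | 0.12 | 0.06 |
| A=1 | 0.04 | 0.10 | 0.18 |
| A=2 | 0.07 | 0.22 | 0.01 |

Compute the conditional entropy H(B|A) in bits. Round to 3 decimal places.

1.276 bits

Chain rule: H(B|A) = H(A,B) − H(A).
Marginals: p(A) = (0.3800, 0.3200, 0.3000), p(B) = (0.3100, 0.4400, 0.2500).
H(A,B) = 2.8538 bits; H(A) = 1.5776 bits.
H(B|A) = 2.8538 − 1.5776 = 1.276 bits.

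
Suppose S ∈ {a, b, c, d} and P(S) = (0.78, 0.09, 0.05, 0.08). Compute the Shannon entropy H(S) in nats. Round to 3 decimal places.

0.762 nats

H(S) = −Σ p·ln p.
  −(0.78)·ln(0.78) = 0.1938
  −(0.09)·ln(0.09) = 0.2167
  −(0.05)·ln(0.05) = 0.1498
  −(0.08)·ln(0.08) = 0.2021
Sum: 0.1938 + 0.2167 + 0.1498 + 0.2021 = 0.762 nats.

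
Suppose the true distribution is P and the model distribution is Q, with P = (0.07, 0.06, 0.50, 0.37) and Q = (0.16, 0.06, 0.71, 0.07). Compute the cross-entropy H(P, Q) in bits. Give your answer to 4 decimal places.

2.0952 bits

H(P,Q) = −Σ p·log₂ q.
  −0.07·log₂(0.16) = 0.18507
  −0.06·log₂(0.06) = 0.24353
  −0.50·log₂(0.71) = 0.24705
  −0.37·log₂(0.07) = 1.41951
H(P,Q) = 2.0952 bits.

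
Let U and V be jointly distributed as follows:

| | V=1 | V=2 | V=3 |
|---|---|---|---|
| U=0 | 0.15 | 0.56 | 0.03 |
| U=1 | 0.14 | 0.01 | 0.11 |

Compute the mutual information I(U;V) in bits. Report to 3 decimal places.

0.359 bits

Marginals: p(U) = (0.7400, 0.2600), p(V) = (0.2900, 0.5700, 0.1400).
I(U;V) = H(U) + H(V) − H(U,V).
H(U) = 0.8267, H(V) = 1.3773, H(U,V) = 1.8446.
I(U;V) = 0.8267 + 1.3773 − 1.8446 = 0.359 bits.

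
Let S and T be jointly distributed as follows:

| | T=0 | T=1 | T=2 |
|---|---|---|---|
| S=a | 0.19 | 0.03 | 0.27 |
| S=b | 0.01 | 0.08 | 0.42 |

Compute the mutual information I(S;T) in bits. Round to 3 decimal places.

Marginals: p(S) = (0.4900, 0.5100), p(T) = (0.2000, 0.1100, 0.6900).
I(S;T) = H(S) + H(T) − H(S,T).
H(S) = 0.9997, H(T) = 1.1841, H(S,T) = 2.0006.
I(S;T) = 0.9997 + 1.1841 − 2.0006 = 0.183 bits.

0.183 bits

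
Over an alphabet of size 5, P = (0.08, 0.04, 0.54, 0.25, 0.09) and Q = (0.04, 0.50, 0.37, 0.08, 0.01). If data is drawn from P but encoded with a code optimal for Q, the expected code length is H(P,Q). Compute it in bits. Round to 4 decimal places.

H(P,Q) = −Σ p·log₂ q.
  −0.08·log₂(0.04) = 0.37151
  −0.04·log₂(0.50) = 0.04000
  −0.54·log₂(0.37) = 0.77458
  −0.25·log₂(0.08) = 0.91096
  −0.09·log₂(0.01) = 0.59795
H(P,Q) = 2.6950 bits.

2.6950 bits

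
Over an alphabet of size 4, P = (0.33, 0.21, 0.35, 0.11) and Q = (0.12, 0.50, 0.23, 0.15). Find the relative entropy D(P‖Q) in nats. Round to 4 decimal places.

0.2645 nats

D(P‖Q) = Σ p·ln(p/q).
  0.33·ln(0.33/0.12) = 0.33383
  0.21·ln(0.21/0.50) = -0.18218
  0.35·ln(0.35/0.23) = 0.14695
  0.11·ln(0.11/0.15) = -0.03412
D(P‖Q) = 0.2645 nats.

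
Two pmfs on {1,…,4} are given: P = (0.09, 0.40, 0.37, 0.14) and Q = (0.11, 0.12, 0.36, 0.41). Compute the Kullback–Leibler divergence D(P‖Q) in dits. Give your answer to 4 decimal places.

D(P‖Q) = Σ p·log₁₀(p/q).
  0.09·log₁₀(0.09/0.11) = -0.00784
  0.40·log₁₀(0.40/0.12) = 0.20915
  0.37·log₁₀(0.37/0.36) = 0.00440
  0.14·log₁₀(0.14/0.41) = -0.06533
D(P‖Q) = 0.1404 dits.

0.1404 dits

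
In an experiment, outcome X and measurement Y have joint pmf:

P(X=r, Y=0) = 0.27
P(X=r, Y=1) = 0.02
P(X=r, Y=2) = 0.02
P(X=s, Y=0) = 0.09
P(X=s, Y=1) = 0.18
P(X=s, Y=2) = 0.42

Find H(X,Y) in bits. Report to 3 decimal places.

H(X,Y) = −Σ p(x,y)·log₂ p(x,y) over all 6 cells.
  cell (r,0): −0.27·log₂0.27 = 0.5100
  cell (r,1): −0.02·log₂0.02 = 0.1129
  cell (r,2): −0.02·log₂0.02 = 0.1129
  cell (s,0): −0.09·log₂0.09 = 0.3127
  cell (s,1): −0.18·log₂0.18 = 0.4453
  cell (s,2): −0.42·log₂0.42 = 0.5256
Sum = 2.019 bits.

2.019 bits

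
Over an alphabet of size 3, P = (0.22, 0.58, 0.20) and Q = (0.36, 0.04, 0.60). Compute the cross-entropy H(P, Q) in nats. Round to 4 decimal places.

H(P,Q) = −Σ p·ln q.
  −0.22·ln(0.36) = 0.22476
  −0.58·ln(0.04) = 1.86695
  −0.20·ln(0.60) = 0.10217
H(P,Q) = 2.1939 nats.

2.1939 nats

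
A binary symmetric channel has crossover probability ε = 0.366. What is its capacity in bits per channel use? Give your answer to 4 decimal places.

Binary symmetric channel: C = 1 − h₂(ε) where h₂ is the binary entropy function.
h₂(0.366) = −0.366·log₂0.366 − 0.634·log₂0.634 = 0.9476.
C = 1 − 0.9476 = 0.0524 bits per channel use.

0.0524 bits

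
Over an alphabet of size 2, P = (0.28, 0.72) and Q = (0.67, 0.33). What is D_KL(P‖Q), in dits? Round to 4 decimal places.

0.1379 dits

D(P‖Q) = Σ p·log₁₀(p/q).
  0.28·log₁₀(0.28/0.67) = -0.10610
  0.72·log₁₀(0.72/0.33) = 0.24395
D(P‖Q) = 0.1379 dits.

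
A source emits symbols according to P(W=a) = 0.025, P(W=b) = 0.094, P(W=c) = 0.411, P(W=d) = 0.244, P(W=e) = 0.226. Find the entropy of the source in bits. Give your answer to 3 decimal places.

1.962 bits

H(W) = −Σ p·log₂ p.
  −(0.025)·log₂(0.025) = 0.1330
  −(0.094)·log₂(0.094) = 0.3207
  −(0.411)·log₂(0.411) = 0.5272
  −(0.244)·log₂(0.244) = 0.4966
  −(0.226)·log₂(0.226) = 0.4849
Sum: 0.1330 + 0.3207 + 0.5272 + 0.4966 + 0.4849 = 1.962 bits.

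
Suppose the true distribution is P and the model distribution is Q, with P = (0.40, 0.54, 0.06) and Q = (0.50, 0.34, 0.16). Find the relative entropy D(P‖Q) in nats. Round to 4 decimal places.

0.1017 nats

D(P‖Q) = Σ p·ln(p/q).
  0.40·ln(0.40/0.50) = -0.08926
  0.54·ln(0.54/0.34) = 0.24982
  0.06·ln(0.06/0.16) = -0.05885
D(P‖Q) = 0.1017 nats.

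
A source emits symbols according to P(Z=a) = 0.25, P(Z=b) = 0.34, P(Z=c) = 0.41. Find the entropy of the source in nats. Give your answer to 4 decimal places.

H(Z) = −Σ p·ln p.
  −(0.25)·ln(0.25) = 0.34657
  −(0.34)·ln(0.34) = 0.36680
  −(0.41)·ln(0.41) = 0.36556
Sum: 0.34657 + 0.36680 + 0.36556 = 1.0789 nats.

1.0789 nats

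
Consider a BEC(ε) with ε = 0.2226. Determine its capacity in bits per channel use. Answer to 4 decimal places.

Binary erasure channel: capacity C = 1 − ε.
C = 1 − 0.2226 = 0.7774 bits per channel use.

0.7774 bits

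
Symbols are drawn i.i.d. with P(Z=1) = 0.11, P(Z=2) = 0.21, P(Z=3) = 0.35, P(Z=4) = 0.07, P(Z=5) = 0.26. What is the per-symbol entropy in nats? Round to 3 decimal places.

H(Z) = −Σ p·ln p.
  −(0.11)·ln(0.11) = 0.2428
  −(0.21)·ln(0.21) = 0.3277
  −(0.35)·ln(0.35) = 0.3674
  −(0.07)·ln(0.07) = 0.1861
  −(0.26)·ln(0.26) = 0.3502
Sum: 0.2428 + 0.3277 + 0.3674 + 0.1861 + 0.3502 = 1.474 nats.

1.474 nats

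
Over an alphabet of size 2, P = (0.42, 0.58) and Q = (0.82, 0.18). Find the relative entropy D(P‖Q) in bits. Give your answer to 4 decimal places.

0.5737 bits

D(P‖Q) = Σ p·log₂(p/q).
  0.42·log₂(0.42/0.82) = -0.40540
  0.58·log₂(0.58/0.18) = 0.97907
D(P‖Q) = 0.5737 bits.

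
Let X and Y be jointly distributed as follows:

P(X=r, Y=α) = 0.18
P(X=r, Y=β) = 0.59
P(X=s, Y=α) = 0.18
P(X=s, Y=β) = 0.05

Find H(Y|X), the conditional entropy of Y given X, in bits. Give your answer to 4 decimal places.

0.7778 bits

Chain rule: H(Y|X) = H(X,Y) − H(X).
Marginals: p(X) = (0.7700, 0.2300), p(Y) = (0.3600, 0.6400).
H(X,Y) = 1.5558 bits; H(X) = 0.7780 bits.
H(Y|X) = 1.5558 − 0.7780 = 0.7778 bits.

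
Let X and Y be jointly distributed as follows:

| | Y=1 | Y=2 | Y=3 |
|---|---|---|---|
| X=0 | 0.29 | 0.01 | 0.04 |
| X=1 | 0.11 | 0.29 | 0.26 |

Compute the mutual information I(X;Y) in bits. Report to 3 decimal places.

0.352 bits

Marginals: p(X) = (0.3400, 0.6600), p(Y) = (0.4000, 0.3000, 0.3000).
I(X;Y) = Σ p(x,y)·log₂[p(x,y)/(p(x)p(y))].
  (0,1): 0.29·log₂(2.1324) = 0.3168
  (0,2): 0.01·log₂(0.0980) = -0.0335
  (0,3): 0.04·log₂(0.3922) = -0.0540
  (1,1): 0.11·log₂(0.4167) = -0.1389
  (1,2): 0.29·log₂(1.4646) = 0.1597
  (1,3): 0.26·log₂(1.3131) = 0.1022
Sum = 0.352 bits.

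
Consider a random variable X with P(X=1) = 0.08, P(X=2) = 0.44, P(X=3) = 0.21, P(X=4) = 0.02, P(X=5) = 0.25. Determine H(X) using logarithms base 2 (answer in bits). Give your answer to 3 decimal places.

1.898 bits

H(X) = −Σ p·log₂ p.
  −(0.08)·log₂(0.08) = 0.2915
  −(0.44)·log₂(0.44) = 0.5211
  −(0.21)·log₂(0.21) = 0.4728
  −(0.02)·log₂(0.02) = 0.1129
  −(0.25)·log₂(0.25) = 0.5000
Sum: 0.2915 + 0.5211 + 0.4728 + 0.1129 + 0.5000 = 1.898 bits.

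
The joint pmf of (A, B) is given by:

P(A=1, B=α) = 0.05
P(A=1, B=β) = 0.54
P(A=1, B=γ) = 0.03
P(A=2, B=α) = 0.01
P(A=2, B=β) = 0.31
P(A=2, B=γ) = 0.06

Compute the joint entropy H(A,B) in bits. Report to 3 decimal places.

1.682 bits

H(A,B) = −Σ p(x,y)·log₂ p(x,y) over all 6 cells.
  cell (1,α): −0.05·log₂0.05 = 0.2161
  cell (1,β): −0.54·log₂0.54 = 0.4800
  cell (1,γ): −0.03·log₂0.03 = 0.1518
  cell (2,α): −0.01·log₂0.01 = 0.0664
  cell (2,β): −0.31·log₂0.31 = 0.5238
  cell (2,γ): −0.06·log₂0.06 = 0.2435
Sum = 1.682 bits.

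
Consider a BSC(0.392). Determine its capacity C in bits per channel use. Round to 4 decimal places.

Binary symmetric channel: C = 1 − h₂(ε) where h₂ is the binary entropy function.
h₂(0.392) = −0.392·log₂0.392 − 0.608·log₂0.608 = 0.9661.
C = 1 − 0.9661 = 0.0339 bits per channel use.

0.0339 bits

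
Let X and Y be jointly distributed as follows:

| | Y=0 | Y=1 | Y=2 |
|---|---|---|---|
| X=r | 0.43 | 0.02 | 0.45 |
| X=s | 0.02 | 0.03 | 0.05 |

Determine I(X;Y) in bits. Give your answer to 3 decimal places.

0.068 bits

Marginals: p(X) = (0.9000, 0.1000), p(Y) = (0.4500, 0.0500, 0.5000).
I(X;Y) = H(X) + H(Y) − H(X,Y).
H(X) = 0.4690, H(Y) = 1.2345, H(X,Y) = 1.6356.
I(X;Y) = 0.4690 + 1.2345 − 1.6356 = 0.068 bits.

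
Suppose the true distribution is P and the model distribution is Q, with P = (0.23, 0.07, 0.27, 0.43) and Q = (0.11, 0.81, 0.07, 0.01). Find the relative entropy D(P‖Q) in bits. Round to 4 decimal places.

2.8566 bits

D(P‖Q) = Σ p·log₂(p/q).
  0.23·log₂(0.23/0.11) = 0.24475
  0.07·log₂(0.07/0.81) = -0.24727
  0.27·log₂(0.27/0.07) = 0.52583
  0.43·log₂(0.43/0.01) = 2.33329
D(P‖Q) = 2.8566 bits.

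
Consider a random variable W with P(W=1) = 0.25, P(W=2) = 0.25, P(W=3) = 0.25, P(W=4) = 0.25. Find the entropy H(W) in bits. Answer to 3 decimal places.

H(W) = −Σ p·log₂ p.
  −(0.25)·log₂(0.25) = 0.5000
  −(0.25)·log₂(0.25) = 0.5000
  −(0.25)·log₂(0.25) = 0.5000
  −(0.25)·log₂(0.25) = 0.5000
Sum: 0.5000 + 0.5000 + 0.5000 + 0.5000 = 2.000 bits.

2.000 bits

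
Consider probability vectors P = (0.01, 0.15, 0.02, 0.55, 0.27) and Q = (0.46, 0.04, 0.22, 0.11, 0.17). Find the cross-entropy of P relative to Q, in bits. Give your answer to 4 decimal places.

3.1931 bits

H(P,Q) = −Σ p·log₂ q.
  −0.01·log₂(0.46) = 0.01120
  −0.15·log₂(0.04) = 0.69658
  −0.02·log₂(0.22) = 0.04369
  −0.55·log₂(0.11) = 1.75143
  −0.27·log₂(0.17) = 0.69023
H(P,Q) = 3.1931 bits.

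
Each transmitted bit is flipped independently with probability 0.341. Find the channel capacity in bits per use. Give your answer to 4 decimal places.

Binary symmetric channel: C = 1 − h₂(ε) where h₂ is the binary entropy function.
h₂(0.341) = −0.341·log₂0.341 − 0.659·log₂0.659 = 0.9258.
C = 1 − 0.9258 = 0.0742 bits per channel use.

0.0742 bits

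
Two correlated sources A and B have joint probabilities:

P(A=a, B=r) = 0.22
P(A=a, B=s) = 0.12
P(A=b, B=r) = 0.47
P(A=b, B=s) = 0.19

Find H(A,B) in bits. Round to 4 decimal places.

1.8148 bits

H(A,B) = −Σ p(x,y)·log₂ p(x,y) over all 4 cells.
  cell (a,r): −0.22·log₂0.22 = 0.48057
  cell (a,s): −0.12·log₂0.12 = 0.36707
  cell (b,r): −0.47·log₂0.47 = 0.51196
  cell (b,s): −0.19·log₂0.19 = 0.45523
Sum = 1.8148 bits.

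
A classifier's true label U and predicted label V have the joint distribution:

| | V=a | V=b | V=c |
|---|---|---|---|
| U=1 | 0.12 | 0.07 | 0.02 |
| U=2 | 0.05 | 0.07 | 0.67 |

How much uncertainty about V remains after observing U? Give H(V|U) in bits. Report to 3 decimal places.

0.879 bits

Chain rule: H(V|U) = H(U,V) − H(U).
Marginals: p(U) = (0.2100, 0.7900), p(V) = (0.1700, 0.1400, 0.6900).
H(U,V) = 1.6203 bits; H(U) = 0.7415 bits.
H(V|U) = 1.6203 − 0.7415 = 0.879 bits.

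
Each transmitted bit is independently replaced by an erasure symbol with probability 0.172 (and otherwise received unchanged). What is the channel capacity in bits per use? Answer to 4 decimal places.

Binary erasure channel: capacity C = 1 − ε.
C = 1 − 0.172 = 0.8280 bits per channel use.

0.8280 bits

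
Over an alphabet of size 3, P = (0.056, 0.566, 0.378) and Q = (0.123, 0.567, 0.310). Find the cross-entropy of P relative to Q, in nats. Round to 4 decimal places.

H(P,Q) = −Σ p·ln q.
  −0.056·ln(0.123) = 0.11735
  −0.566·ln(0.567) = 0.32115
  −0.378·ln(0.310) = 0.44271
H(P,Q) = 0.8812 nats.

0.8812 nats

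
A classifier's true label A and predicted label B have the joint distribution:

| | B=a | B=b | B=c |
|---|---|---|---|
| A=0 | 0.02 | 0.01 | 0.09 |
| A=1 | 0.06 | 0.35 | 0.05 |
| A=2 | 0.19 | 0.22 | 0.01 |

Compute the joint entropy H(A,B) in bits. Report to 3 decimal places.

H(A,B) = −Σ p(x,y)·log₂ p(x,y) over all 9 cells.
  cell (0,a): −0.02·log₂0.02 = 0.1129
  cell (0,b): −0.01·log₂0.01 = 0.0664
  cell (0,c): −0.09·log₂0.09 = 0.3127
  cell (1,a): −0.06·log₂0.06 = 0.2435
  cell (1,b): −0.35·log₂0.35 = 0.5301
  cell (1,c): −0.05·log₂0.05 = 0.2161
  cell (2,a): −0.19·log₂0.19 = 0.4552
  cell (2,b): −0.22·log₂0.22 = 0.4806
  cell (2,c): −0.01·log₂0.01 = 0.0664
Sum = 2.484 bits.

2.484 bits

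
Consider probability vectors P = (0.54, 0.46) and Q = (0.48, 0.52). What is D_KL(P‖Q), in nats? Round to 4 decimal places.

D(P‖Q) = Σ p·ln(p/q).
  0.54·ln(0.54/0.48) = 0.06360
  0.46·ln(0.46/0.52) = -0.05640
D(P‖Q) = 0.0072 nats.

0.0072 nats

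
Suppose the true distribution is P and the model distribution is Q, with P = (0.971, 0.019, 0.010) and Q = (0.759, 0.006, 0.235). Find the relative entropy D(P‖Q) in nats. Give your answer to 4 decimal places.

0.2295 nats

D(P‖Q) = Σ p·ln(p/q).
  0.971·ln(0.971/0.759) = 0.23918
  0.019·ln(0.019/0.006) = 0.02190
  0.010·ln(0.010/0.235) = -0.03157
D(P‖Q) = 0.2295 nats.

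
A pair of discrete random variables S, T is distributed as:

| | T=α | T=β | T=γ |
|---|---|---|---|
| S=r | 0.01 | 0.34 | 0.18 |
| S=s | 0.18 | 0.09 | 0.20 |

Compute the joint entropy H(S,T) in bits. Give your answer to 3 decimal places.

2.263 bits

H(S,T) = −Σ p(x,y)·log₂ p(x,y) over all 6 cells.
  cell (r,α): −0.01·log₂0.01 = 0.0664
  cell (r,β): −0.34·log₂0.34 = 0.5292
  cell (r,γ): −0.18·log₂0.18 = 0.4453
  cell (s,α): −0.18·log₂0.18 = 0.4453
  cell (s,β): −0.09·log₂0.09 = 0.3127
  cell (s,γ): −0.20·log₂0.20 = 0.4644
Sum = 2.263 bits.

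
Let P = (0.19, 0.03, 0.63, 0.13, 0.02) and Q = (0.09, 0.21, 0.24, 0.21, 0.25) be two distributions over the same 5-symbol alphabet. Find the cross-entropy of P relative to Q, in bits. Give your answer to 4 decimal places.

2.3574 bits

H(P,Q) = −Σ p·log₂ q.
  −0.19·log₂(0.09) = 0.66005
  −0.03·log₂(0.21) = 0.06755
  −0.63·log₂(0.24) = 1.29710
  −0.13·log₂(0.21) = 0.29270
  −0.02·log₂(0.25) = 0.04000
H(P,Q) = 2.3574 bits.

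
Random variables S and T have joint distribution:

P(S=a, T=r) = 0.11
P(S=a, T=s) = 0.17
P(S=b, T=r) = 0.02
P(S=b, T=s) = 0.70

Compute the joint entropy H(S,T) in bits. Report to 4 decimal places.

H(S,T) = −Σ p(x,y)·log₂ p(x,y) over all 4 cells.
  cell (a,r): −0.11·log₂0.11 = 0.35029
  cell (a,s): −0.17·log₂0.17 = 0.43459
  cell (b,r): −0.02·log₂0.02 = 0.11288
  cell (b,s): −0.70·log₂0.70 = 0.36020
Sum = 1.2580 bits.

1.2580 bits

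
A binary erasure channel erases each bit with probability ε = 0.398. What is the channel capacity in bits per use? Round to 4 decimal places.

Binary erasure channel: capacity C = 1 − ε.
C = 1 − 0.398 = 0.6020 bits per channel use.

0.6020 bits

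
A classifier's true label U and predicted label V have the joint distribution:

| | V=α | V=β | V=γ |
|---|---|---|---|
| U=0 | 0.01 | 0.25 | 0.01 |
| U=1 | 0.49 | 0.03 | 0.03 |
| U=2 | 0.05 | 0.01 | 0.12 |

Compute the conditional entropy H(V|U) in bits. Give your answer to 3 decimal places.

Chain rule: H(V|U) = H(U,V) − H(U).
Marginals: p(U) = (0.2700, 0.5500, 0.1800), p(V) = (0.5500, 0.2900, 0.1600).
H(U,V) = 2.0903 bits; H(U) = 1.4297 bits.
H(V|U) = 2.0903 − 1.4297 = 0.661 bits.

0.661 bits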